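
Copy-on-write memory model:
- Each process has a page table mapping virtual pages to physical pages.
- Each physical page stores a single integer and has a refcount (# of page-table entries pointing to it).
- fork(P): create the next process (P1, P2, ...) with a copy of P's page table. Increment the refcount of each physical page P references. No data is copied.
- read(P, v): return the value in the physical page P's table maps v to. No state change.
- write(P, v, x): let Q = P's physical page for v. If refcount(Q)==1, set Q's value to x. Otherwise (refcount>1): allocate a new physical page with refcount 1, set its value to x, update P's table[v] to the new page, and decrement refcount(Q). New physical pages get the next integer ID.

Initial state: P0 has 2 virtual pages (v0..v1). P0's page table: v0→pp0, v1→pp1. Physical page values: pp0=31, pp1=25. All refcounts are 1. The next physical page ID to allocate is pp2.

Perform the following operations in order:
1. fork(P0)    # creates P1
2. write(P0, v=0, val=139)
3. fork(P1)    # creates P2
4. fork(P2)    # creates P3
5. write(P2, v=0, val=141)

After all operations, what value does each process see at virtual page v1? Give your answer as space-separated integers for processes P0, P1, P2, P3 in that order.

Answer: 25 25 25 25

Derivation:
Op 1: fork(P0) -> P1. 2 ppages; refcounts: pp0:2 pp1:2
Op 2: write(P0, v0, 139). refcount(pp0)=2>1 -> COPY to pp2. 3 ppages; refcounts: pp0:1 pp1:2 pp2:1
Op 3: fork(P1) -> P2. 3 ppages; refcounts: pp0:2 pp1:3 pp2:1
Op 4: fork(P2) -> P3. 3 ppages; refcounts: pp0:3 pp1:4 pp2:1
Op 5: write(P2, v0, 141). refcount(pp0)=3>1 -> COPY to pp3. 4 ppages; refcounts: pp0:2 pp1:4 pp2:1 pp3:1
P0: v1 -> pp1 = 25
P1: v1 -> pp1 = 25
P2: v1 -> pp1 = 25
P3: v1 -> pp1 = 25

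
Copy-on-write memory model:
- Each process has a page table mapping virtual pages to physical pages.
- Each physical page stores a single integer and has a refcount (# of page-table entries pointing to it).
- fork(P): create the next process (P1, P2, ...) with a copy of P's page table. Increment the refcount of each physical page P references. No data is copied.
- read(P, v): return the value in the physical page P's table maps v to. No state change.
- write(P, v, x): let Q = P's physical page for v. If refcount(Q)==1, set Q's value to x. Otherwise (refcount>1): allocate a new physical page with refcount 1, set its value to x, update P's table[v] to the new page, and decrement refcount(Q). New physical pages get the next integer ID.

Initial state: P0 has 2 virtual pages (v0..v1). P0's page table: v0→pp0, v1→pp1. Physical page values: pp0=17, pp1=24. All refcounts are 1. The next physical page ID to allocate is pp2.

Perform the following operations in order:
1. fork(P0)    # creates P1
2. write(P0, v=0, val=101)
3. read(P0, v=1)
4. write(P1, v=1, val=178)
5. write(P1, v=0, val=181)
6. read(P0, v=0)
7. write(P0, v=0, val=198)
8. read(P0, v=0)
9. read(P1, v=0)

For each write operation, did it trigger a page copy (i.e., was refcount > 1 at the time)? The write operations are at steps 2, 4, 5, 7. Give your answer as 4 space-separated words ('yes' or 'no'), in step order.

Op 1: fork(P0) -> P1. 2 ppages; refcounts: pp0:2 pp1:2
Op 2: write(P0, v0, 101). refcount(pp0)=2>1 -> COPY to pp2. 3 ppages; refcounts: pp0:1 pp1:2 pp2:1
Op 3: read(P0, v1) -> 24. No state change.
Op 4: write(P1, v1, 178). refcount(pp1)=2>1 -> COPY to pp3. 4 ppages; refcounts: pp0:1 pp1:1 pp2:1 pp3:1
Op 5: write(P1, v0, 181). refcount(pp0)=1 -> write in place. 4 ppages; refcounts: pp0:1 pp1:1 pp2:1 pp3:1
Op 6: read(P0, v0) -> 101. No state change.
Op 7: write(P0, v0, 198). refcount(pp2)=1 -> write in place. 4 ppages; refcounts: pp0:1 pp1:1 pp2:1 pp3:1
Op 8: read(P0, v0) -> 198. No state change.
Op 9: read(P1, v0) -> 181. No state change.

yes yes no no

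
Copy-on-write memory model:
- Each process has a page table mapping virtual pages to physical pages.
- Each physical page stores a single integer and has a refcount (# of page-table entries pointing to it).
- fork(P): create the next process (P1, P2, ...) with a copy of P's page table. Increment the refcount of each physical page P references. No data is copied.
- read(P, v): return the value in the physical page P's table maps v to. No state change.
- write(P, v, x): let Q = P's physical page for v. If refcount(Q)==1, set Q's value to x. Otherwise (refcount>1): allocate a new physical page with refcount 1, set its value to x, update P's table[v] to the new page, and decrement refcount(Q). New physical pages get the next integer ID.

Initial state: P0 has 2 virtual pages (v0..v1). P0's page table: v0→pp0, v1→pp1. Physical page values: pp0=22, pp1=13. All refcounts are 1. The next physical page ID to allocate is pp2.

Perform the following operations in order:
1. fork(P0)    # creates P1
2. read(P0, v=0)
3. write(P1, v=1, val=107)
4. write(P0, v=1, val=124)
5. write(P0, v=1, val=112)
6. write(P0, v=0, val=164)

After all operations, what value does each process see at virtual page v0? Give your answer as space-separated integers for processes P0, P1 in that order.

Answer: 164 22

Derivation:
Op 1: fork(P0) -> P1. 2 ppages; refcounts: pp0:2 pp1:2
Op 2: read(P0, v0) -> 22. No state change.
Op 3: write(P1, v1, 107). refcount(pp1)=2>1 -> COPY to pp2. 3 ppages; refcounts: pp0:2 pp1:1 pp2:1
Op 4: write(P0, v1, 124). refcount(pp1)=1 -> write in place. 3 ppages; refcounts: pp0:2 pp1:1 pp2:1
Op 5: write(P0, v1, 112). refcount(pp1)=1 -> write in place. 3 ppages; refcounts: pp0:2 pp1:1 pp2:1
Op 6: write(P0, v0, 164). refcount(pp0)=2>1 -> COPY to pp3. 4 ppages; refcounts: pp0:1 pp1:1 pp2:1 pp3:1
P0: v0 -> pp3 = 164
P1: v0 -> pp0 = 22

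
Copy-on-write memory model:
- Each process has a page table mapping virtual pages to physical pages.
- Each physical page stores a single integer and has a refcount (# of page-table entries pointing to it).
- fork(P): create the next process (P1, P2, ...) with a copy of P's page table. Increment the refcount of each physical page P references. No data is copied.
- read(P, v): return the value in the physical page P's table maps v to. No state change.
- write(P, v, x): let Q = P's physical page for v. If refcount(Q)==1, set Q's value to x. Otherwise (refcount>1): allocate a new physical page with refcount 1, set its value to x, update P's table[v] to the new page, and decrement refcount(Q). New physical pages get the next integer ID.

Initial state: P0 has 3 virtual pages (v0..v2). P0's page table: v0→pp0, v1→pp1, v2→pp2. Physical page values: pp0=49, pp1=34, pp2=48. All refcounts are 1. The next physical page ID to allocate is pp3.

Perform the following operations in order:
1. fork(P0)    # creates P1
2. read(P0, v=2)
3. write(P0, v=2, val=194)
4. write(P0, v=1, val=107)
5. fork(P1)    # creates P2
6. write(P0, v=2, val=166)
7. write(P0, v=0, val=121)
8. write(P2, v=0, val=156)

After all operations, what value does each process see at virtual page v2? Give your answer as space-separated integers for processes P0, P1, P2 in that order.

Answer: 166 48 48

Derivation:
Op 1: fork(P0) -> P1. 3 ppages; refcounts: pp0:2 pp1:2 pp2:2
Op 2: read(P0, v2) -> 48. No state change.
Op 3: write(P0, v2, 194). refcount(pp2)=2>1 -> COPY to pp3. 4 ppages; refcounts: pp0:2 pp1:2 pp2:1 pp3:1
Op 4: write(P0, v1, 107). refcount(pp1)=2>1 -> COPY to pp4. 5 ppages; refcounts: pp0:2 pp1:1 pp2:1 pp3:1 pp4:1
Op 5: fork(P1) -> P2. 5 ppages; refcounts: pp0:3 pp1:2 pp2:2 pp3:1 pp4:1
Op 6: write(P0, v2, 166). refcount(pp3)=1 -> write in place. 5 ppages; refcounts: pp0:3 pp1:2 pp2:2 pp3:1 pp4:1
Op 7: write(P0, v0, 121). refcount(pp0)=3>1 -> COPY to pp5. 6 ppages; refcounts: pp0:2 pp1:2 pp2:2 pp3:1 pp4:1 pp5:1
Op 8: write(P2, v0, 156). refcount(pp0)=2>1 -> COPY to pp6. 7 ppages; refcounts: pp0:1 pp1:2 pp2:2 pp3:1 pp4:1 pp5:1 pp6:1
P0: v2 -> pp3 = 166
P1: v2 -> pp2 = 48
P2: v2 -> pp2 = 48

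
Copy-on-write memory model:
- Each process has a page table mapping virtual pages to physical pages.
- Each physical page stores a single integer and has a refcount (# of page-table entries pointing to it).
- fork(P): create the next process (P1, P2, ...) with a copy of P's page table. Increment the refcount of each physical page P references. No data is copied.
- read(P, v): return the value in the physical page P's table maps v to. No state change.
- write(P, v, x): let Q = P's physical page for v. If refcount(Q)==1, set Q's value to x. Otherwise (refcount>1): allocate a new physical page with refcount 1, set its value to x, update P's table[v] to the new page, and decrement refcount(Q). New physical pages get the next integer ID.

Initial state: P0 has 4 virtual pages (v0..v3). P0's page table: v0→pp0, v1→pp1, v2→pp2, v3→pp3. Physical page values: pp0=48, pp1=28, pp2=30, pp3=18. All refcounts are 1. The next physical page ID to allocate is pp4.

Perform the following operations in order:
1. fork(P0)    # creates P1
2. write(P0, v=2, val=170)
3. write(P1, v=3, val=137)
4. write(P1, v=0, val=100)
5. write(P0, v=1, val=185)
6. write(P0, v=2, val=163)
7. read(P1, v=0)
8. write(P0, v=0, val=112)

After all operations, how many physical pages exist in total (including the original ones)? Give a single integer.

Answer: 8

Derivation:
Op 1: fork(P0) -> P1. 4 ppages; refcounts: pp0:2 pp1:2 pp2:2 pp3:2
Op 2: write(P0, v2, 170). refcount(pp2)=2>1 -> COPY to pp4. 5 ppages; refcounts: pp0:2 pp1:2 pp2:1 pp3:2 pp4:1
Op 3: write(P1, v3, 137). refcount(pp3)=2>1 -> COPY to pp5. 6 ppages; refcounts: pp0:2 pp1:2 pp2:1 pp3:1 pp4:1 pp5:1
Op 4: write(P1, v0, 100). refcount(pp0)=2>1 -> COPY to pp6. 7 ppages; refcounts: pp0:1 pp1:2 pp2:1 pp3:1 pp4:1 pp5:1 pp6:1
Op 5: write(P0, v1, 185). refcount(pp1)=2>1 -> COPY to pp7. 8 ppages; refcounts: pp0:1 pp1:1 pp2:1 pp3:1 pp4:1 pp5:1 pp6:1 pp7:1
Op 6: write(P0, v2, 163). refcount(pp4)=1 -> write in place. 8 ppages; refcounts: pp0:1 pp1:1 pp2:1 pp3:1 pp4:1 pp5:1 pp6:1 pp7:1
Op 7: read(P1, v0) -> 100. No state change.
Op 8: write(P0, v0, 112). refcount(pp0)=1 -> write in place. 8 ppages; refcounts: pp0:1 pp1:1 pp2:1 pp3:1 pp4:1 pp5:1 pp6:1 pp7:1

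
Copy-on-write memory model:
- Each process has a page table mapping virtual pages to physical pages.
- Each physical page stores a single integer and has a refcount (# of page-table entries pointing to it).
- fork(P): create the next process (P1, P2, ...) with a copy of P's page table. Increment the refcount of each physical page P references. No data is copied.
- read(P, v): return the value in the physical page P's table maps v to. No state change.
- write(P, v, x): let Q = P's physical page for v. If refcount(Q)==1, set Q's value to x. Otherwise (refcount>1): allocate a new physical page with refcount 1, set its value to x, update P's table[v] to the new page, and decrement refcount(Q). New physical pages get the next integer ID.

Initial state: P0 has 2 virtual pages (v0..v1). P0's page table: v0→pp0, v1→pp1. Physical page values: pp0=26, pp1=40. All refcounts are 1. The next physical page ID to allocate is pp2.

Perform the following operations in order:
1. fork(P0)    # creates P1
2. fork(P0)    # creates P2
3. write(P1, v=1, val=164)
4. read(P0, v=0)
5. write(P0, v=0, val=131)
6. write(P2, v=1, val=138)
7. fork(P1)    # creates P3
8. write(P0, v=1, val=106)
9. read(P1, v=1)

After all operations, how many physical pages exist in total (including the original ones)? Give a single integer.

Answer: 5

Derivation:
Op 1: fork(P0) -> P1. 2 ppages; refcounts: pp0:2 pp1:2
Op 2: fork(P0) -> P2. 2 ppages; refcounts: pp0:3 pp1:3
Op 3: write(P1, v1, 164). refcount(pp1)=3>1 -> COPY to pp2. 3 ppages; refcounts: pp0:3 pp1:2 pp2:1
Op 4: read(P0, v0) -> 26. No state change.
Op 5: write(P0, v0, 131). refcount(pp0)=3>1 -> COPY to pp3. 4 ppages; refcounts: pp0:2 pp1:2 pp2:1 pp3:1
Op 6: write(P2, v1, 138). refcount(pp1)=2>1 -> COPY to pp4. 5 ppages; refcounts: pp0:2 pp1:1 pp2:1 pp3:1 pp4:1
Op 7: fork(P1) -> P3. 5 ppages; refcounts: pp0:3 pp1:1 pp2:2 pp3:1 pp4:1
Op 8: write(P0, v1, 106). refcount(pp1)=1 -> write in place. 5 ppages; refcounts: pp0:3 pp1:1 pp2:2 pp3:1 pp4:1
Op 9: read(P1, v1) -> 164. No state change.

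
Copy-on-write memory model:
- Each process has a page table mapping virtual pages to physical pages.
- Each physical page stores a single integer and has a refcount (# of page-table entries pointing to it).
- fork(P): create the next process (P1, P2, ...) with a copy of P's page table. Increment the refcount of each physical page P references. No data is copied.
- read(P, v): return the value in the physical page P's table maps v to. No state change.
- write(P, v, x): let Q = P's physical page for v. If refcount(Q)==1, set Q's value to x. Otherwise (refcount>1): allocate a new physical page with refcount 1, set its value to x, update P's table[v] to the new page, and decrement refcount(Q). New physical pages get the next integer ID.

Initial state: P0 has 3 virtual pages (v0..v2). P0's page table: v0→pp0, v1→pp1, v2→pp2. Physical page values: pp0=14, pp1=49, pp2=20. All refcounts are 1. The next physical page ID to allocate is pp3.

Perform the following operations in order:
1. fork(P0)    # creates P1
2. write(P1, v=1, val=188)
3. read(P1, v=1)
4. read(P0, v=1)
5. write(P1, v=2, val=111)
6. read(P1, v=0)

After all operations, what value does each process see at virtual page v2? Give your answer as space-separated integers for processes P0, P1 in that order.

Answer: 20 111

Derivation:
Op 1: fork(P0) -> P1. 3 ppages; refcounts: pp0:2 pp1:2 pp2:2
Op 2: write(P1, v1, 188). refcount(pp1)=2>1 -> COPY to pp3. 4 ppages; refcounts: pp0:2 pp1:1 pp2:2 pp3:1
Op 3: read(P1, v1) -> 188. No state change.
Op 4: read(P0, v1) -> 49. No state change.
Op 5: write(P1, v2, 111). refcount(pp2)=2>1 -> COPY to pp4. 5 ppages; refcounts: pp0:2 pp1:1 pp2:1 pp3:1 pp4:1
Op 6: read(P1, v0) -> 14. No state change.
P0: v2 -> pp2 = 20
P1: v2 -> pp4 = 111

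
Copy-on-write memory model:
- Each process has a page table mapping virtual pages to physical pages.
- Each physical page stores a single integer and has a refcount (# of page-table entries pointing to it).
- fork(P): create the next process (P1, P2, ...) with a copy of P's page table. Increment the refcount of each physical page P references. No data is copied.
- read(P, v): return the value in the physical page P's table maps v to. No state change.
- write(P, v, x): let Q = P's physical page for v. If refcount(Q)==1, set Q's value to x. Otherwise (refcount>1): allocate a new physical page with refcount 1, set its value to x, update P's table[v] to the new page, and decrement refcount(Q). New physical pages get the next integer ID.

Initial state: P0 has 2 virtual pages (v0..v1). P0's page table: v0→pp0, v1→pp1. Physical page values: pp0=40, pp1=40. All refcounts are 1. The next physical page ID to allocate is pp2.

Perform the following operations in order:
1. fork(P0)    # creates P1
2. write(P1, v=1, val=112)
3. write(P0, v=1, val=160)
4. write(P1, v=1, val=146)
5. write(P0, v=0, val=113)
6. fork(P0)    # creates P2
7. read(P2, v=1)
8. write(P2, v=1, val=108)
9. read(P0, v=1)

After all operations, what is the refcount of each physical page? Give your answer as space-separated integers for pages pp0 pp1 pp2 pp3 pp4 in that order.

Op 1: fork(P0) -> P1. 2 ppages; refcounts: pp0:2 pp1:2
Op 2: write(P1, v1, 112). refcount(pp1)=2>1 -> COPY to pp2. 3 ppages; refcounts: pp0:2 pp1:1 pp2:1
Op 3: write(P0, v1, 160). refcount(pp1)=1 -> write in place. 3 ppages; refcounts: pp0:2 pp1:1 pp2:1
Op 4: write(P1, v1, 146). refcount(pp2)=1 -> write in place. 3 ppages; refcounts: pp0:2 pp1:1 pp2:1
Op 5: write(P0, v0, 113). refcount(pp0)=2>1 -> COPY to pp3. 4 ppages; refcounts: pp0:1 pp1:1 pp2:1 pp3:1
Op 6: fork(P0) -> P2. 4 ppages; refcounts: pp0:1 pp1:2 pp2:1 pp3:2
Op 7: read(P2, v1) -> 160. No state change.
Op 8: write(P2, v1, 108). refcount(pp1)=2>1 -> COPY to pp4. 5 ppages; refcounts: pp0:1 pp1:1 pp2:1 pp3:2 pp4:1
Op 9: read(P0, v1) -> 160. No state change.

Answer: 1 1 1 2 1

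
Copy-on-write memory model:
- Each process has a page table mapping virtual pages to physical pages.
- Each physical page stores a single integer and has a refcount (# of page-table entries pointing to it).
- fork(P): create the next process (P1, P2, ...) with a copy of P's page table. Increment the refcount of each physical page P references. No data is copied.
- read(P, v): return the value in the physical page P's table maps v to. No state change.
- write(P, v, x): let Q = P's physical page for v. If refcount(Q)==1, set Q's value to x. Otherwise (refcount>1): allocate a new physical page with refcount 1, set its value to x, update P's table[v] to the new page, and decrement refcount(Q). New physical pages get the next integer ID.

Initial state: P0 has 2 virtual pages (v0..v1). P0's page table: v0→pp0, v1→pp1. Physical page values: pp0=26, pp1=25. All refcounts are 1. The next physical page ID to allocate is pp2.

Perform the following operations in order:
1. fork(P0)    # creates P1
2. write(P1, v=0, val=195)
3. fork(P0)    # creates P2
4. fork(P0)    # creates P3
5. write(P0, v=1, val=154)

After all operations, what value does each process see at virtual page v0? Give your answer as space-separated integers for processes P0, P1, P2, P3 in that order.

Op 1: fork(P0) -> P1. 2 ppages; refcounts: pp0:2 pp1:2
Op 2: write(P1, v0, 195). refcount(pp0)=2>1 -> COPY to pp2. 3 ppages; refcounts: pp0:1 pp1:2 pp2:1
Op 3: fork(P0) -> P2. 3 ppages; refcounts: pp0:2 pp1:3 pp2:1
Op 4: fork(P0) -> P3. 3 ppages; refcounts: pp0:3 pp1:4 pp2:1
Op 5: write(P0, v1, 154). refcount(pp1)=4>1 -> COPY to pp3. 4 ppages; refcounts: pp0:3 pp1:3 pp2:1 pp3:1
P0: v0 -> pp0 = 26
P1: v0 -> pp2 = 195
P2: v0 -> pp0 = 26
P3: v0 -> pp0 = 26

Answer: 26 195 26 26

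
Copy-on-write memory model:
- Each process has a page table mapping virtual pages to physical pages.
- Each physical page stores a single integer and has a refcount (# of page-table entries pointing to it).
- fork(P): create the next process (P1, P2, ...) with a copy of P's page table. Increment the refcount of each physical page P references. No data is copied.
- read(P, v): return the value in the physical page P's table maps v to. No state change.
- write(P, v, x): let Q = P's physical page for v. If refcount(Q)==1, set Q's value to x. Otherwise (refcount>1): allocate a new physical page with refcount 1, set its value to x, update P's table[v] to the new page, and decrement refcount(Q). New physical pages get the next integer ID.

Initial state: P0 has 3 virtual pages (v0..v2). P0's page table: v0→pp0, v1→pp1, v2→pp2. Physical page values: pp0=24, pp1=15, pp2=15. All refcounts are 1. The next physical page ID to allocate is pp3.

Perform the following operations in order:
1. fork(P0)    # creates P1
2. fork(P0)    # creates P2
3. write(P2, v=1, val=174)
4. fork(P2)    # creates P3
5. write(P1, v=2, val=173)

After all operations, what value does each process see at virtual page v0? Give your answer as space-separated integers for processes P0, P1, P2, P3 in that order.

Op 1: fork(P0) -> P1. 3 ppages; refcounts: pp0:2 pp1:2 pp2:2
Op 2: fork(P0) -> P2. 3 ppages; refcounts: pp0:3 pp1:3 pp2:3
Op 3: write(P2, v1, 174). refcount(pp1)=3>1 -> COPY to pp3. 4 ppages; refcounts: pp0:3 pp1:2 pp2:3 pp3:1
Op 4: fork(P2) -> P3. 4 ppages; refcounts: pp0:4 pp1:2 pp2:4 pp3:2
Op 5: write(P1, v2, 173). refcount(pp2)=4>1 -> COPY to pp4. 5 ppages; refcounts: pp0:4 pp1:2 pp2:3 pp3:2 pp4:1
P0: v0 -> pp0 = 24
P1: v0 -> pp0 = 24
P2: v0 -> pp0 = 24
P3: v0 -> pp0 = 24

Answer: 24 24 24 24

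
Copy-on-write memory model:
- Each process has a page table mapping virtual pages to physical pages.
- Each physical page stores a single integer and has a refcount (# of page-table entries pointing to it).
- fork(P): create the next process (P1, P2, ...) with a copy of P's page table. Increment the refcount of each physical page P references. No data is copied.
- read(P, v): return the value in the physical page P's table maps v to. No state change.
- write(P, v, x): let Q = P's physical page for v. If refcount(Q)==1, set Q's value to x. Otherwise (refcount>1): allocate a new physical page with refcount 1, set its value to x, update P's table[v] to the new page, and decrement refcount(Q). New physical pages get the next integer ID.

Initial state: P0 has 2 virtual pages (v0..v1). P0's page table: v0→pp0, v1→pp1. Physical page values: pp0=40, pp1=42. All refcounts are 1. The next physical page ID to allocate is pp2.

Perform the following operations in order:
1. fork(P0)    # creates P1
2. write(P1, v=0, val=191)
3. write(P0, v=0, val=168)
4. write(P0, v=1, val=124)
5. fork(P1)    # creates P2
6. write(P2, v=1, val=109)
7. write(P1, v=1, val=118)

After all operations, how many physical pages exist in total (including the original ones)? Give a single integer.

Answer: 5

Derivation:
Op 1: fork(P0) -> P1. 2 ppages; refcounts: pp0:2 pp1:2
Op 2: write(P1, v0, 191). refcount(pp0)=2>1 -> COPY to pp2. 3 ppages; refcounts: pp0:1 pp1:2 pp2:1
Op 3: write(P0, v0, 168). refcount(pp0)=1 -> write in place. 3 ppages; refcounts: pp0:1 pp1:2 pp2:1
Op 4: write(P0, v1, 124). refcount(pp1)=2>1 -> COPY to pp3. 4 ppages; refcounts: pp0:1 pp1:1 pp2:1 pp3:1
Op 5: fork(P1) -> P2. 4 ppages; refcounts: pp0:1 pp1:2 pp2:2 pp3:1
Op 6: write(P2, v1, 109). refcount(pp1)=2>1 -> COPY to pp4. 5 ppages; refcounts: pp0:1 pp1:1 pp2:2 pp3:1 pp4:1
Op 7: write(P1, v1, 118). refcount(pp1)=1 -> write in place. 5 ppages; refcounts: pp0:1 pp1:1 pp2:2 pp3:1 pp4:1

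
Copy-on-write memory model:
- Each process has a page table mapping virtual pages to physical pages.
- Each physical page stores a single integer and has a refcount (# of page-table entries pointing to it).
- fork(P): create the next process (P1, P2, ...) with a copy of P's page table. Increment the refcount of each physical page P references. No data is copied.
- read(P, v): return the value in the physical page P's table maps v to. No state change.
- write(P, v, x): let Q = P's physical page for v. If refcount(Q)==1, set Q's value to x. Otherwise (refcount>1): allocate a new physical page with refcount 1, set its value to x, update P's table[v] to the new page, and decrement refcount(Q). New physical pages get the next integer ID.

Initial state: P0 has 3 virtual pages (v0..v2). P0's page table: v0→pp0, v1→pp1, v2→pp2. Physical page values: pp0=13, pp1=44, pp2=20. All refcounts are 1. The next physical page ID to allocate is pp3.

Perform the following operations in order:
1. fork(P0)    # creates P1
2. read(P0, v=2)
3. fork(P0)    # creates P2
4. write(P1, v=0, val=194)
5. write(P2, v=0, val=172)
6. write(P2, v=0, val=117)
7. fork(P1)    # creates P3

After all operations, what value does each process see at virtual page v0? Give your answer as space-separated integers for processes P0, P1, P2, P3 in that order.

Op 1: fork(P0) -> P1. 3 ppages; refcounts: pp0:2 pp1:2 pp2:2
Op 2: read(P0, v2) -> 20. No state change.
Op 3: fork(P0) -> P2. 3 ppages; refcounts: pp0:3 pp1:3 pp2:3
Op 4: write(P1, v0, 194). refcount(pp0)=3>1 -> COPY to pp3. 4 ppages; refcounts: pp0:2 pp1:3 pp2:3 pp3:1
Op 5: write(P2, v0, 172). refcount(pp0)=2>1 -> COPY to pp4. 5 ppages; refcounts: pp0:1 pp1:3 pp2:3 pp3:1 pp4:1
Op 6: write(P2, v0, 117). refcount(pp4)=1 -> write in place. 5 ppages; refcounts: pp0:1 pp1:3 pp2:3 pp3:1 pp4:1
Op 7: fork(P1) -> P3. 5 ppages; refcounts: pp0:1 pp1:4 pp2:4 pp3:2 pp4:1
P0: v0 -> pp0 = 13
P1: v0 -> pp3 = 194
P2: v0 -> pp4 = 117
P3: v0 -> pp3 = 194

Answer: 13 194 117 194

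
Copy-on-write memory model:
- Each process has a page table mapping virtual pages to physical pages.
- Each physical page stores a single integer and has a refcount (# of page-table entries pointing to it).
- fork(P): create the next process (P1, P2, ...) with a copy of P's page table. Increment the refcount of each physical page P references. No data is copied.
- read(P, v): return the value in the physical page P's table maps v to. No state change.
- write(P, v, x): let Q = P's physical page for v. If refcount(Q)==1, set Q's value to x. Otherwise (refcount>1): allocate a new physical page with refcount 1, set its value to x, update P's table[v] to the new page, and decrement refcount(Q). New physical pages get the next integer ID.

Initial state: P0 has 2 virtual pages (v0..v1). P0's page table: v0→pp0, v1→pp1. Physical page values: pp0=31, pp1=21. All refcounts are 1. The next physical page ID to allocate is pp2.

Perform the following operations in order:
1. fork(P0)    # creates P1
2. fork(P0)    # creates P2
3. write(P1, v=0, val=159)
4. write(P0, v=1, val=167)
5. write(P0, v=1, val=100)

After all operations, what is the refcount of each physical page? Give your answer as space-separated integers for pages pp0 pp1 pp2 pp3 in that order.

Answer: 2 2 1 1

Derivation:
Op 1: fork(P0) -> P1. 2 ppages; refcounts: pp0:2 pp1:2
Op 2: fork(P0) -> P2. 2 ppages; refcounts: pp0:3 pp1:3
Op 3: write(P1, v0, 159). refcount(pp0)=3>1 -> COPY to pp2. 3 ppages; refcounts: pp0:2 pp1:3 pp2:1
Op 4: write(P0, v1, 167). refcount(pp1)=3>1 -> COPY to pp3. 4 ppages; refcounts: pp0:2 pp1:2 pp2:1 pp3:1
Op 5: write(P0, v1, 100). refcount(pp3)=1 -> write in place. 4 ppages; refcounts: pp0:2 pp1:2 pp2:1 pp3:1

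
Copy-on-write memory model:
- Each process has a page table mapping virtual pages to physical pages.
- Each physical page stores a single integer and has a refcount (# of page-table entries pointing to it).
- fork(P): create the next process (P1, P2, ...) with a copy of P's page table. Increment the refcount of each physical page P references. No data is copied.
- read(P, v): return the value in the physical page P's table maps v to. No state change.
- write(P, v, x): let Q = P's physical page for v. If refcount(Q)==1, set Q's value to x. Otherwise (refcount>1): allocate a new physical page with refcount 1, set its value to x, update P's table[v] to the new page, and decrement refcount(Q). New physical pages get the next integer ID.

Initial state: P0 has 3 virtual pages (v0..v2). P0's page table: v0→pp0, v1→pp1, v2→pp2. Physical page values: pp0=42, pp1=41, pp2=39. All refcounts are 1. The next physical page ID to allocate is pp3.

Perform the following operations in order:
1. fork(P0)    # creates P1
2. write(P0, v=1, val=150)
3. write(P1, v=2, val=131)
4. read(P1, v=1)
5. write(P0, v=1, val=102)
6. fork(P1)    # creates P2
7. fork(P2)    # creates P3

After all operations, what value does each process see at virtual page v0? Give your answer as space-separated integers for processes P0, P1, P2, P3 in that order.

Answer: 42 42 42 42

Derivation:
Op 1: fork(P0) -> P1. 3 ppages; refcounts: pp0:2 pp1:2 pp2:2
Op 2: write(P0, v1, 150). refcount(pp1)=2>1 -> COPY to pp3. 4 ppages; refcounts: pp0:2 pp1:1 pp2:2 pp3:1
Op 3: write(P1, v2, 131). refcount(pp2)=2>1 -> COPY to pp4. 5 ppages; refcounts: pp0:2 pp1:1 pp2:1 pp3:1 pp4:1
Op 4: read(P1, v1) -> 41. No state change.
Op 5: write(P0, v1, 102). refcount(pp3)=1 -> write in place. 5 ppages; refcounts: pp0:2 pp1:1 pp2:1 pp3:1 pp4:1
Op 6: fork(P1) -> P2. 5 ppages; refcounts: pp0:3 pp1:2 pp2:1 pp3:1 pp4:2
Op 7: fork(P2) -> P3. 5 ppages; refcounts: pp0:4 pp1:3 pp2:1 pp3:1 pp4:3
P0: v0 -> pp0 = 42
P1: v0 -> pp0 = 42
P2: v0 -> pp0 = 42
P3: v0 -> pp0 = 42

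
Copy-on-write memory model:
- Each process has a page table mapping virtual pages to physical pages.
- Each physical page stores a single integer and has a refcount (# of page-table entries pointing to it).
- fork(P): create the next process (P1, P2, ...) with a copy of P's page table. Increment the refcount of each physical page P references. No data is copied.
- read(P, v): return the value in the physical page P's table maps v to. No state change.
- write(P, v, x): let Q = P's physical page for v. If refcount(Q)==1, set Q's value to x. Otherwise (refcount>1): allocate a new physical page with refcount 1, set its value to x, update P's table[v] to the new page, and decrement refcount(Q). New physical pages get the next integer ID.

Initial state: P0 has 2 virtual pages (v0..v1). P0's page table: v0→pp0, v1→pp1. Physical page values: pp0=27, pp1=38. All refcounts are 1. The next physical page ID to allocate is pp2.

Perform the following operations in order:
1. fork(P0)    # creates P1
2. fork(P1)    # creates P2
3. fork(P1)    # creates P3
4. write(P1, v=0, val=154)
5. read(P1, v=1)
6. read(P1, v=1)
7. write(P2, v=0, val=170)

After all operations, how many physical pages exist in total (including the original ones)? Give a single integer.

Answer: 4

Derivation:
Op 1: fork(P0) -> P1. 2 ppages; refcounts: pp0:2 pp1:2
Op 2: fork(P1) -> P2. 2 ppages; refcounts: pp0:3 pp1:3
Op 3: fork(P1) -> P3. 2 ppages; refcounts: pp0:4 pp1:4
Op 4: write(P1, v0, 154). refcount(pp0)=4>1 -> COPY to pp2. 3 ppages; refcounts: pp0:3 pp1:4 pp2:1
Op 5: read(P1, v1) -> 38. No state change.
Op 6: read(P1, v1) -> 38. No state change.
Op 7: write(P2, v0, 170). refcount(pp0)=3>1 -> COPY to pp3. 4 ppages; refcounts: pp0:2 pp1:4 pp2:1 pp3:1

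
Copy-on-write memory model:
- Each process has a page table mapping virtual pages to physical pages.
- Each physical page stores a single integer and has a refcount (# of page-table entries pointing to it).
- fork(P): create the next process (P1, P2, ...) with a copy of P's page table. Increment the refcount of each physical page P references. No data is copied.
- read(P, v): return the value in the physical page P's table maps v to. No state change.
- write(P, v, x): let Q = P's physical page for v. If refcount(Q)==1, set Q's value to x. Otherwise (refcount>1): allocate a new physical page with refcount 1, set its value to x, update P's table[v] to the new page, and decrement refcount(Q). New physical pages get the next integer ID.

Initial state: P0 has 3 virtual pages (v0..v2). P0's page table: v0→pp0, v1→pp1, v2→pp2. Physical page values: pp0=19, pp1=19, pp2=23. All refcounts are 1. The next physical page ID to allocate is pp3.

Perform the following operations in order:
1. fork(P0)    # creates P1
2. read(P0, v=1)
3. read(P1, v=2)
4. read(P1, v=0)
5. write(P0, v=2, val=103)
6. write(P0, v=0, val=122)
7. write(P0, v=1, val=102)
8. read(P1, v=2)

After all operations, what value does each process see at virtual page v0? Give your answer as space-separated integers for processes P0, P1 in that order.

Op 1: fork(P0) -> P1. 3 ppages; refcounts: pp0:2 pp1:2 pp2:2
Op 2: read(P0, v1) -> 19. No state change.
Op 3: read(P1, v2) -> 23. No state change.
Op 4: read(P1, v0) -> 19. No state change.
Op 5: write(P0, v2, 103). refcount(pp2)=2>1 -> COPY to pp3. 4 ppages; refcounts: pp0:2 pp1:2 pp2:1 pp3:1
Op 6: write(P0, v0, 122). refcount(pp0)=2>1 -> COPY to pp4. 5 ppages; refcounts: pp0:1 pp1:2 pp2:1 pp3:1 pp4:1
Op 7: write(P0, v1, 102). refcount(pp1)=2>1 -> COPY to pp5. 6 ppages; refcounts: pp0:1 pp1:1 pp2:1 pp3:1 pp4:1 pp5:1
Op 8: read(P1, v2) -> 23. No state change.
P0: v0 -> pp4 = 122
P1: v0 -> pp0 = 19

Answer: 122 19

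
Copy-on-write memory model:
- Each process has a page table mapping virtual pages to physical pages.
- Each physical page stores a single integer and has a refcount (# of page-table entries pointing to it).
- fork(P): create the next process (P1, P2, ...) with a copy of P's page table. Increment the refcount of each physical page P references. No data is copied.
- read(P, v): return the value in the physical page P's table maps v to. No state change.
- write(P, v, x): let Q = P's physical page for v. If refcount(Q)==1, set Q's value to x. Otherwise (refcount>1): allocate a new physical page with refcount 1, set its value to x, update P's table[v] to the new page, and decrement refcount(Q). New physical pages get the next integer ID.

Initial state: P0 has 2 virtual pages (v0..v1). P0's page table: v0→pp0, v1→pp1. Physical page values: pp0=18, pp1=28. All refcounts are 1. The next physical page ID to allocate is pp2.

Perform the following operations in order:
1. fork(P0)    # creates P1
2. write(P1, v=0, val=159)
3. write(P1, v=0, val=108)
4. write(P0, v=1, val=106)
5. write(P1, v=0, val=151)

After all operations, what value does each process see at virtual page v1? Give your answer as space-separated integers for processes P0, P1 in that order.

Op 1: fork(P0) -> P1. 2 ppages; refcounts: pp0:2 pp1:2
Op 2: write(P1, v0, 159). refcount(pp0)=2>1 -> COPY to pp2. 3 ppages; refcounts: pp0:1 pp1:2 pp2:1
Op 3: write(P1, v0, 108). refcount(pp2)=1 -> write in place. 3 ppages; refcounts: pp0:1 pp1:2 pp2:1
Op 4: write(P0, v1, 106). refcount(pp1)=2>1 -> COPY to pp3. 4 ppages; refcounts: pp0:1 pp1:1 pp2:1 pp3:1
Op 5: write(P1, v0, 151). refcount(pp2)=1 -> write in place. 4 ppages; refcounts: pp0:1 pp1:1 pp2:1 pp3:1
P0: v1 -> pp3 = 106
P1: v1 -> pp1 = 28

Answer: 106 28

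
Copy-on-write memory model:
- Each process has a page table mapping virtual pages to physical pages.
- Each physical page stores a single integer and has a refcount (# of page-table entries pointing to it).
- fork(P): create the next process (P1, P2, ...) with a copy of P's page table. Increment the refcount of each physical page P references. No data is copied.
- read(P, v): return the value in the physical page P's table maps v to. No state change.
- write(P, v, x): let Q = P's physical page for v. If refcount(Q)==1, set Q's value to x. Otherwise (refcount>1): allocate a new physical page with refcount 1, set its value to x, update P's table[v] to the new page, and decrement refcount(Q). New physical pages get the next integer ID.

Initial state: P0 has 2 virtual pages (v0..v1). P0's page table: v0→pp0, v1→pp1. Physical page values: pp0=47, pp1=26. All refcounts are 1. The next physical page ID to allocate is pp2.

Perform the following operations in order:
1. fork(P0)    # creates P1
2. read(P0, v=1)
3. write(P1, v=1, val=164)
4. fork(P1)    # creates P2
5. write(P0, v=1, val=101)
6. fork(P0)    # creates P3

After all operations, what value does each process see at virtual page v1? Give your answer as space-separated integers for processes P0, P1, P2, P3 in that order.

Op 1: fork(P0) -> P1. 2 ppages; refcounts: pp0:2 pp1:2
Op 2: read(P0, v1) -> 26. No state change.
Op 3: write(P1, v1, 164). refcount(pp1)=2>1 -> COPY to pp2. 3 ppages; refcounts: pp0:2 pp1:1 pp2:1
Op 4: fork(P1) -> P2. 3 ppages; refcounts: pp0:3 pp1:1 pp2:2
Op 5: write(P0, v1, 101). refcount(pp1)=1 -> write in place. 3 ppages; refcounts: pp0:3 pp1:1 pp2:2
Op 6: fork(P0) -> P3. 3 ppages; refcounts: pp0:4 pp1:2 pp2:2
P0: v1 -> pp1 = 101
P1: v1 -> pp2 = 164
P2: v1 -> pp2 = 164
P3: v1 -> pp1 = 101

Answer: 101 164 164 101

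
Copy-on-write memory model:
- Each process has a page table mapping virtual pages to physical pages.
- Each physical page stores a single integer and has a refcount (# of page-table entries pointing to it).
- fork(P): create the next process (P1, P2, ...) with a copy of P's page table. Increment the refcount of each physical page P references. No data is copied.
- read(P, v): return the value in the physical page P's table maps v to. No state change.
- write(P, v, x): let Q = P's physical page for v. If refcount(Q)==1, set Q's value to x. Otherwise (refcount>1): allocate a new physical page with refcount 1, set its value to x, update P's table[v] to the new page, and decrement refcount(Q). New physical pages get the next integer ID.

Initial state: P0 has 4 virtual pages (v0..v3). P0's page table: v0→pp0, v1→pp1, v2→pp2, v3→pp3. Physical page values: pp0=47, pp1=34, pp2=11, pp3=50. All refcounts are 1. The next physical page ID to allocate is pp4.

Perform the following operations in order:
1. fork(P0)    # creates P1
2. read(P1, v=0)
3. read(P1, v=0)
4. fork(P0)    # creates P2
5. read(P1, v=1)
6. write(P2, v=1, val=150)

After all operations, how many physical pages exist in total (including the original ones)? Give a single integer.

Answer: 5

Derivation:
Op 1: fork(P0) -> P1. 4 ppages; refcounts: pp0:2 pp1:2 pp2:2 pp3:2
Op 2: read(P1, v0) -> 47. No state change.
Op 3: read(P1, v0) -> 47. No state change.
Op 4: fork(P0) -> P2. 4 ppages; refcounts: pp0:3 pp1:3 pp2:3 pp3:3
Op 5: read(P1, v1) -> 34. No state change.
Op 6: write(P2, v1, 150). refcount(pp1)=3>1 -> COPY to pp4. 5 ppages; refcounts: pp0:3 pp1:2 pp2:3 pp3:3 pp4:1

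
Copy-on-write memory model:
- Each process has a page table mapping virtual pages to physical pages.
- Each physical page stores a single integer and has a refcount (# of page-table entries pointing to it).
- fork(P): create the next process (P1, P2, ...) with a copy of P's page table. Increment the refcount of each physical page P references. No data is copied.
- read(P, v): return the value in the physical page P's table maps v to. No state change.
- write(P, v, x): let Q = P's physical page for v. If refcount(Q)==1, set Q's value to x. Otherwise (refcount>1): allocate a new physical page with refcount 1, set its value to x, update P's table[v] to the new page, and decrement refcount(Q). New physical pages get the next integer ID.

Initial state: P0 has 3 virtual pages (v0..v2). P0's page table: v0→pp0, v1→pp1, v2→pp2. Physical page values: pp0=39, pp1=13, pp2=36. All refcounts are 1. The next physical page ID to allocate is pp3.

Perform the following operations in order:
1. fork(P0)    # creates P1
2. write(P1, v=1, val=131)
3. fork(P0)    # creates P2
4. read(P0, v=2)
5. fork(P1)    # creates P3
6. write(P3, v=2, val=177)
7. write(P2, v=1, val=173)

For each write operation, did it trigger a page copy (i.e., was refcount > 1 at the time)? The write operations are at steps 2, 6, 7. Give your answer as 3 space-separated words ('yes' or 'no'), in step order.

Op 1: fork(P0) -> P1. 3 ppages; refcounts: pp0:2 pp1:2 pp2:2
Op 2: write(P1, v1, 131). refcount(pp1)=2>1 -> COPY to pp3. 4 ppages; refcounts: pp0:2 pp1:1 pp2:2 pp3:1
Op 3: fork(P0) -> P2. 4 ppages; refcounts: pp0:3 pp1:2 pp2:3 pp3:1
Op 4: read(P0, v2) -> 36. No state change.
Op 5: fork(P1) -> P3. 4 ppages; refcounts: pp0:4 pp1:2 pp2:4 pp3:2
Op 6: write(P3, v2, 177). refcount(pp2)=4>1 -> COPY to pp4. 5 ppages; refcounts: pp0:4 pp1:2 pp2:3 pp3:2 pp4:1
Op 7: write(P2, v1, 173). refcount(pp1)=2>1 -> COPY to pp5. 6 ppages; refcounts: pp0:4 pp1:1 pp2:3 pp3:2 pp4:1 pp5:1

yes yes yes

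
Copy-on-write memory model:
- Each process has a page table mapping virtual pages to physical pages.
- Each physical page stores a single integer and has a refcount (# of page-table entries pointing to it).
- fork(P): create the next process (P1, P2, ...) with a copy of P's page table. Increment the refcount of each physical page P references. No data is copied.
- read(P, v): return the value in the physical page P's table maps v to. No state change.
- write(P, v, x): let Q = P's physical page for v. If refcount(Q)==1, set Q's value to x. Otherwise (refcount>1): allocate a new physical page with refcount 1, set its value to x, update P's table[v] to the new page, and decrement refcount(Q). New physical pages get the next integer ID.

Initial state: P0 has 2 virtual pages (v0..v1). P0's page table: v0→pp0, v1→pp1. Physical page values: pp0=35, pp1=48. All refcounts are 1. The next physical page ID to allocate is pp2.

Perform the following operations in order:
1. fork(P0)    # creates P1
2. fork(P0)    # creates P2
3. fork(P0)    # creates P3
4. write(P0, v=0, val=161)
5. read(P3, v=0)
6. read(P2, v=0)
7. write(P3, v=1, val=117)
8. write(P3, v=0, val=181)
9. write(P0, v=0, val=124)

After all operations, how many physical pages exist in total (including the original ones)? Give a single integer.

Answer: 5

Derivation:
Op 1: fork(P0) -> P1. 2 ppages; refcounts: pp0:2 pp1:2
Op 2: fork(P0) -> P2. 2 ppages; refcounts: pp0:3 pp1:3
Op 3: fork(P0) -> P3. 2 ppages; refcounts: pp0:4 pp1:4
Op 4: write(P0, v0, 161). refcount(pp0)=4>1 -> COPY to pp2. 3 ppages; refcounts: pp0:3 pp1:4 pp2:1
Op 5: read(P3, v0) -> 35. No state change.
Op 6: read(P2, v0) -> 35. No state change.
Op 7: write(P3, v1, 117). refcount(pp1)=4>1 -> COPY to pp3. 4 ppages; refcounts: pp0:3 pp1:3 pp2:1 pp3:1
Op 8: write(P3, v0, 181). refcount(pp0)=3>1 -> COPY to pp4. 5 ppages; refcounts: pp0:2 pp1:3 pp2:1 pp3:1 pp4:1
Op 9: write(P0, v0, 124). refcount(pp2)=1 -> write in place. 5 ppages; refcounts: pp0:2 pp1:3 pp2:1 pp3:1 pp4:1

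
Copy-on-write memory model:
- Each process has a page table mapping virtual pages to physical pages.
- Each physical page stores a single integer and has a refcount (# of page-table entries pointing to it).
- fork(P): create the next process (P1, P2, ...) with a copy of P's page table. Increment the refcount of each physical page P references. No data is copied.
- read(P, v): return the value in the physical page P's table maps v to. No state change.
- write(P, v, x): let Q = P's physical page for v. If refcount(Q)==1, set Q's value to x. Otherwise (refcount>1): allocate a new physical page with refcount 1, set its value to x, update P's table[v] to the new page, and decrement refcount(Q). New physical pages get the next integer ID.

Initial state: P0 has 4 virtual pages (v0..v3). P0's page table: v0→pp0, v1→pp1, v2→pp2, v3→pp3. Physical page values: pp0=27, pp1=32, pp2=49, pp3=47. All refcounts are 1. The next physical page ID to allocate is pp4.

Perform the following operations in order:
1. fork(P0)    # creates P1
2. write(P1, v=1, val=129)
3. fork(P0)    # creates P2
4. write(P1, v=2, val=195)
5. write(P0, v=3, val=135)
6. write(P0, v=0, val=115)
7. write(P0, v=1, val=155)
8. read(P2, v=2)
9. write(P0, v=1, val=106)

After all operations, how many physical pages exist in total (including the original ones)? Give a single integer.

Op 1: fork(P0) -> P1. 4 ppages; refcounts: pp0:2 pp1:2 pp2:2 pp3:2
Op 2: write(P1, v1, 129). refcount(pp1)=2>1 -> COPY to pp4. 5 ppages; refcounts: pp0:2 pp1:1 pp2:2 pp3:2 pp4:1
Op 3: fork(P0) -> P2. 5 ppages; refcounts: pp0:3 pp1:2 pp2:3 pp3:3 pp4:1
Op 4: write(P1, v2, 195). refcount(pp2)=3>1 -> COPY to pp5. 6 ppages; refcounts: pp0:3 pp1:2 pp2:2 pp3:3 pp4:1 pp5:1
Op 5: write(P0, v3, 135). refcount(pp3)=3>1 -> COPY to pp6. 7 ppages; refcounts: pp0:3 pp1:2 pp2:2 pp3:2 pp4:1 pp5:1 pp6:1
Op 6: write(P0, v0, 115). refcount(pp0)=3>1 -> COPY to pp7. 8 ppages; refcounts: pp0:2 pp1:2 pp2:2 pp3:2 pp4:1 pp5:1 pp6:1 pp7:1
Op 7: write(P0, v1, 155). refcount(pp1)=2>1 -> COPY to pp8. 9 ppages; refcounts: pp0:2 pp1:1 pp2:2 pp3:2 pp4:1 pp5:1 pp6:1 pp7:1 pp8:1
Op 8: read(P2, v2) -> 49. No state change.
Op 9: write(P0, v1, 106). refcount(pp8)=1 -> write in place. 9 ppages; refcounts: pp0:2 pp1:1 pp2:2 pp3:2 pp4:1 pp5:1 pp6:1 pp7:1 pp8:1

Answer: 9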